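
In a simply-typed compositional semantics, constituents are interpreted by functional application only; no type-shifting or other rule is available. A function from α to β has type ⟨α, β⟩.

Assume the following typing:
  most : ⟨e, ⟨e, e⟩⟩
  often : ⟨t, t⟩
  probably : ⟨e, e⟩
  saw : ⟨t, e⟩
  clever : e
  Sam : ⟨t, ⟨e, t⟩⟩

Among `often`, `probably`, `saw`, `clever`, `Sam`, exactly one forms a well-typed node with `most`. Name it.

often : ⟨t, t⟩ — most needs e; often needs t; neither fits.
probably : ⟨e, e⟩ — most needs e; probably needs e; neither fits.
saw : ⟨t, e⟩ — most needs e; saw needs t; neither fits.
clever — combines: most : ⟨e, ⟨e, e⟩⟩ takes clever : e as argument, giving ⟨e, e⟩.
Sam : ⟨t, ⟨e, t⟩⟩ — most needs e; Sam needs t; neither fits.

clever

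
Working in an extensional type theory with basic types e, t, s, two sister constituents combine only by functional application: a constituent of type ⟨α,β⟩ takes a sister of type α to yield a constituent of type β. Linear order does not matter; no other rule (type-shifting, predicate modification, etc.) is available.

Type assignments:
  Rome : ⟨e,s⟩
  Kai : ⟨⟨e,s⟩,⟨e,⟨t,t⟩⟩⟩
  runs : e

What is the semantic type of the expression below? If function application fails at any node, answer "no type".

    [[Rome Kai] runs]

[Rome Kai]: functor Kai : ⟨⟨e,s⟩,⟨e,⟨t,t⟩⟩⟩, argument Rome : ⟨e,s⟩; result ⟨e,⟨t,t⟩⟩.
[[Rome Kai] runs]: functor [Rome Kai] : ⟨e,⟨t,t⟩⟩, argument runs : e; result ⟨t,t⟩.

⟨t,t⟩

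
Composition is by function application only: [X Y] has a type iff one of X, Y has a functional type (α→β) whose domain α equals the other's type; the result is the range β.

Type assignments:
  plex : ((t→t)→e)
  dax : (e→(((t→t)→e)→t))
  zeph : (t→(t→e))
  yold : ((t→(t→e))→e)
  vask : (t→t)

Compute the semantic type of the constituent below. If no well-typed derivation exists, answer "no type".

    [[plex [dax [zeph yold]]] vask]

t

At [zeph yold], yold : ((t→(t→e))→e) takes zeph : (t→(t→e)), giving e.
At [dax [zeph yold]], dax : (e→(((t→t)→e)→t)) takes [zeph yold] : e, giving (((t→t)→e)→t).
At [plex [dax [zeph yold]]], [dax [zeph yold]] : (((t→t)→e)→t) takes plex : ((t→t)→e), giving t.
At [[plex [dax [zeph yold]]] vask], vask : (t→t) takes [plex [dax [zeph yold]]] : t, giving t.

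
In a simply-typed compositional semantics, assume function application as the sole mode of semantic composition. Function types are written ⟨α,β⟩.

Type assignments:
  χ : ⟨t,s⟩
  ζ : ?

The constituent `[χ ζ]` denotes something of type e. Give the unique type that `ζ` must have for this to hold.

At [χ ζ] (required: e): χ is ⟨t,s⟩, which is not a function with range e; hence ζ is the functor — type ⟨⟨t,s⟩,e⟩.

⟨⟨t,s⟩,e⟩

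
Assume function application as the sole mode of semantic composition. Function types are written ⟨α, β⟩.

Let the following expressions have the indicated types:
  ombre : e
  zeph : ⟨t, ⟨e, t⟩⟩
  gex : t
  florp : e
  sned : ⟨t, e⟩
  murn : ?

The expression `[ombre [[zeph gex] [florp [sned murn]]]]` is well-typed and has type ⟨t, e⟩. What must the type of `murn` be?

⟨⟨t, e⟩, ⟨e, ⟨⟨e, t⟩, ⟨e, ⟨t, e⟩⟩⟩⟩⟩

[ombre [[zeph gex] [florp [sned murn]]]] must have type ⟨t, e⟩. The sister ombre has type e; that is not a function onto ⟨t, e⟩, so [[zeph gex] [florp [sned murn]]] must be the functor, of type ⟨e, ⟨t, e⟩⟩.
[[zeph gex] [florp [sned murn]]] must have type ⟨e, ⟨t, e⟩⟩. The sister [zeph gex] has type ⟨e, t⟩; that is not a function onto ⟨e, ⟨t, e⟩⟩, so [florp [sned murn]] must be the functor, of type ⟨⟨e, t⟩, ⟨e, ⟨t, e⟩⟩⟩.
[florp [sned murn]] must have type ⟨⟨e, t⟩, ⟨e, ⟨t, e⟩⟩⟩. The sister florp has type e; that is not a function onto ⟨⟨e, t⟩, ⟨e, ⟨t, e⟩⟩⟩, so [sned murn] must be the functor, of type ⟨e, ⟨⟨e, t⟩, ⟨e, ⟨t, e⟩⟩⟩⟩.
[sned murn] must have type ⟨e, ⟨⟨e, t⟩, ⟨e, ⟨t, e⟩⟩⟩⟩. The sister sned has type ⟨t, e⟩; that is not a function onto ⟨e, ⟨⟨e, t⟩, ⟨e, ⟨t, e⟩⟩⟩⟩, so murn must be the functor, of type ⟨⟨t, e⟩, ⟨e, ⟨⟨e, t⟩, ⟨e, ⟨t, e⟩⟩⟩⟩⟩.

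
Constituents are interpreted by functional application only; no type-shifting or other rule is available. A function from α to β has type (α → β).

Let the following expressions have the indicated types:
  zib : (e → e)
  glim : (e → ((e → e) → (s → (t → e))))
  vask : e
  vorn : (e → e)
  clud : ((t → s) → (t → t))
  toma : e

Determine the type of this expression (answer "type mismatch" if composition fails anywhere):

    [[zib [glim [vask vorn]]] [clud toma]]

[vask vorn] — vorn of type (e → e) combines with vask of type e: type e.
[glim [vask vorn]] — glim of type (e → ((e → e) → (s → (t → e)))) combines with [vask vorn] of type e: type ((e → e) → (s → (t → e))).
[zib [glim [vask vorn]]] — [glim [vask vorn]] of type ((e → e) → (s → (t → e))) combines with zib of type (e → e): type (s → (t → e)).
At [clud toma]: neither ((t → s) → (t → t)) nor e can take the other as argument; the node is ill-typed.

type mismatch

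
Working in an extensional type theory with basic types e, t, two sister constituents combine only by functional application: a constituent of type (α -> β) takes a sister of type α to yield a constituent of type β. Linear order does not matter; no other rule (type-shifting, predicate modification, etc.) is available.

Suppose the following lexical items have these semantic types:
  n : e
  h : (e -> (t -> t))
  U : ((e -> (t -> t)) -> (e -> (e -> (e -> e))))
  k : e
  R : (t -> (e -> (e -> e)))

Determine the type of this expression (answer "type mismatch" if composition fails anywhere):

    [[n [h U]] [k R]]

[h U] — U of type ((e -> (t -> t)) -> (e -> (e -> (e -> e)))) combines with h of type (e -> (t -> t)): type (e -> (e -> (e -> e))).
[n [h U]] — [h U] of type (e -> (e -> (e -> e))) combines with n of type e: type (e -> (e -> e)).
At [k R]: neither e nor (t -> (e -> (e -> e))) can take the other as argument; the node is ill-typed.

type mismatch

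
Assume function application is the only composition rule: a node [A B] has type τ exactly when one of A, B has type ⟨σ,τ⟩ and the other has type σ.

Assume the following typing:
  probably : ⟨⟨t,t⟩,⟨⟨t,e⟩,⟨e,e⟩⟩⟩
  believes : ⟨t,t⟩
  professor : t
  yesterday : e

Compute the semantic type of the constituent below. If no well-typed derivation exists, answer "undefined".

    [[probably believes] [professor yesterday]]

undefined

[probably believes] — probably of type ⟨⟨t,t⟩,⟨⟨t,e⟩,⟨e,e⟩⟩⟩ combines with believes of type ⟨t,t⟩: type ⟨⟨t,e⟩,⟨e,e⟩⟩.
[professor yesterday]: t with e — neither is a function whose domain matches the other; composition fails here.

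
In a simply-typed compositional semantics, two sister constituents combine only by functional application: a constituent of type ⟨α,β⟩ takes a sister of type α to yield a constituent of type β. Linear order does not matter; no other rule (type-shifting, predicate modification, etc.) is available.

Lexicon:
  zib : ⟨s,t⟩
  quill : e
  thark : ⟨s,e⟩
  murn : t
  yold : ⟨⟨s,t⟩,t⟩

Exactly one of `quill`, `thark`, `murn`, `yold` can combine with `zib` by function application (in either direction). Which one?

yold

quill : e — does not combine with zib.
thark : ⟨s,e⟩ — does not combine with zib.
murn : t — does not combine with zib.
yold — combines: yold : ⟨⟨s,t⟩,t⟩ takes zib : ⟨s,t⟩ as argument, giving t.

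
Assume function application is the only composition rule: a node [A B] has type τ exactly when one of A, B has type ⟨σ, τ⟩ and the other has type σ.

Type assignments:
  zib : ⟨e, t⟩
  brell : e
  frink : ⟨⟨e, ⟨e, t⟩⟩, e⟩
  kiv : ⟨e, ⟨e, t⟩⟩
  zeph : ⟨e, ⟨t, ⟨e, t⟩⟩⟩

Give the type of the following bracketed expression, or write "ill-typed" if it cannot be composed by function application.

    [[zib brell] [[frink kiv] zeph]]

[zib brell]: zib is ⟨e, t⟩, brell is e; result t.
[frink kiv]: frink is ⟨⟨e, ⟨e, t⟩⟩, e⟩, kiv is ⟨e, ⟨e, t⟩⟩; result e.
[[frink kiv] zeph]: zeph is ⟨e, ⟨t, ⟨e, t⟩⟩⟩, [frink kiv] is e; result ⟨t, ⟨e, t⟩⟩.
[[zib brell] [[frink kiv] zeph]]: [[frink kiv] zeph] is ⟨t, ⟨e, t⟩⟩, [zib brell] is t; result ⟨e, t⟩.

⟨e, t⟩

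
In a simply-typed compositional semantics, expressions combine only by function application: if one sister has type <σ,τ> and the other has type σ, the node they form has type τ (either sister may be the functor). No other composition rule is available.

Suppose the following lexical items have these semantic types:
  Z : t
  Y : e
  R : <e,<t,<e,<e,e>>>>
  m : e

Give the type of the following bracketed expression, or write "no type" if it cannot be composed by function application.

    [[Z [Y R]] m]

<e,e>

[Y R]: R is <e,<t,<e,<e,e>>>>, Y is e; result <t,<e,<e,e>>>.
[Z [Y R]]: [Y R] is <t,<e,<e,e>>>, Z is t; result <e,<e,e>>.
[[Z [Y R]] m]: [Z [Y R]] is <e,<e,e>>, m is e; result <e,e>.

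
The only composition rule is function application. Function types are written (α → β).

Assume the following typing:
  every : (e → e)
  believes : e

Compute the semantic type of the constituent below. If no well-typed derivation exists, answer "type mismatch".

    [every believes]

[every believes]: every is (e → e), believes is e; result e.

e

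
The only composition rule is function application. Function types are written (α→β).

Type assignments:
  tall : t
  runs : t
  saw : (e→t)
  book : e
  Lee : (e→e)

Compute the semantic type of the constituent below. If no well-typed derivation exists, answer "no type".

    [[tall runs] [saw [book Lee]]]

no type

At [tall runs]: neither t nor t can take the other as argument; the node is ill-typed.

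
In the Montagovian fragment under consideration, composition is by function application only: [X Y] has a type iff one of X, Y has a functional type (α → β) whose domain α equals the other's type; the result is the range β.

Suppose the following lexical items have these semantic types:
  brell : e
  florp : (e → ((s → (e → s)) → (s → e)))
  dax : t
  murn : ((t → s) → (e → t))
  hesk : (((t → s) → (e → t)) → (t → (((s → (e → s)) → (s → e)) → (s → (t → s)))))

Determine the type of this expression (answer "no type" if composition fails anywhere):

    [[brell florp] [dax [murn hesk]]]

[brell florp]: florp is (e → ((s → (e → s)) → (s → e))), brell is e; result ((s → (e → s)) → (s → e)).
[murn hesk]: hesk is (((t → s) → (e → t)) → (t → (((s → (e → s)) → (s → e)) → (s → (t → s))))), murn is ((t → s) → (e → t)); result (t → (((s → (e → s)) → (s → e)) → (s → (t → s)))).
[dax [murn hesk]]: [murn hesk] is (t → (((s → (e → s)) → (s → e)) → (s → (t → s)))), dax is t; result (((s → (e → s)) → (s → e)) → (s → (t → s))).
[[brell florp] [dax [murn hesk]]]: [dax [murn hesk]] is (((s → (e → s)) → (s → e)) → (s → (t → s))), [brell florp] is ((s → (e → s)) → (s → e)); result (s → (t → s)).

(s → (t → s))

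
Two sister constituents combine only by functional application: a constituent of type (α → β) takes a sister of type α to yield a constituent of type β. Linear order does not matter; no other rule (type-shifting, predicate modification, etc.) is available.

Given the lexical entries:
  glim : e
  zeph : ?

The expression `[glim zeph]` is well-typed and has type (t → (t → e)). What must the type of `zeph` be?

(e → (t → (t → e)))

[glim zeph] must have type (t → (t → e)). The sister glim has type e; that is not a function onto (t → (t → e)), so zeph must be the functor, of type (e → (t → (t → e))).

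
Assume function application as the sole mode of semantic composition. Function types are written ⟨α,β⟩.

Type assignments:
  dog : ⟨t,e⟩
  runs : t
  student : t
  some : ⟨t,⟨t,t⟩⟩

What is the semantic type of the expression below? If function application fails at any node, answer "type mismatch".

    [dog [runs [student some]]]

e

At [student some], some : ⟨t,⟨t,t⟩⟩ takes student : t, giving ⟨t,t⟩.
At [runs [student some]], [student some] : ⟨t,t⟩ takes runs : t, giving t.
At [dog [runs [student some]]], dog : ⟨t,e⟩ takes [runs [student some]] : t, giving e.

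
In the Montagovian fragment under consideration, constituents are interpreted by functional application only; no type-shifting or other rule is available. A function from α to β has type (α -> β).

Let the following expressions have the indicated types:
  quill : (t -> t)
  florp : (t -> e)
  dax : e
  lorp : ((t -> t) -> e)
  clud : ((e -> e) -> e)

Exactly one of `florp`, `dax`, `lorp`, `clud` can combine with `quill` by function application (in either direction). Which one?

lorp

florp : (t -> e) — no; quill wants t, and florp wants t.
dax : e — no; quill wants t, and dax wants nothing (atomic).
lorp — combines: lorp : ((t -> t) -> e) takes quill : (t -> t) as argument, giving e.
clud : ((e -> e) -> e) — no; quill wants t, and clud wants (e -> e).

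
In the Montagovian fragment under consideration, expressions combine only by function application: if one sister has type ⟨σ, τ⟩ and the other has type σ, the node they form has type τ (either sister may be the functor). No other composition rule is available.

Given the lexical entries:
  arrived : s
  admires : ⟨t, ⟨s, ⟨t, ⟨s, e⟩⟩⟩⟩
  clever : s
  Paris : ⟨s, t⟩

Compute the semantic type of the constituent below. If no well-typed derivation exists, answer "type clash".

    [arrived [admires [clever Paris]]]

⟨t, ⟨s, e⟩⟩

[clever Paris] — Paris of type ⟨s, t⟩ combines with clever of type s: type t.
[admires [clever Paris]] — admires of type ⟨t, ⟨s, ⟨t, ⟨s, e⟩⟩⟩⟩ combines with [clever Paris] of type t: type ⟨s, ⟨t, ⟨s, e⟩⟩⟩.
[arrived [admires [clever Paris]]] — [admires [clever Paris]] of type ⟨s, ⟨t, ⟨s, e⟩⟩⟩ combines with arrived of type s: type ⟨t, ⟨s, e⟩⟩.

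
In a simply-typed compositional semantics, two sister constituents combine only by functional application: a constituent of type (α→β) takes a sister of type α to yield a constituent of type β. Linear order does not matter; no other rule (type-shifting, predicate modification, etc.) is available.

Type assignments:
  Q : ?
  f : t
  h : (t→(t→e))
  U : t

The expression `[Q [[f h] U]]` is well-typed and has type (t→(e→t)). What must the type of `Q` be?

(e→(t→(e→t)))

At [Q [[f h] U]] (required: (t→(e→t))): [[f h] U] is e, which is not a function with range (t→(e→t)); hence Q is the functor — type (e→(t→(e→t))).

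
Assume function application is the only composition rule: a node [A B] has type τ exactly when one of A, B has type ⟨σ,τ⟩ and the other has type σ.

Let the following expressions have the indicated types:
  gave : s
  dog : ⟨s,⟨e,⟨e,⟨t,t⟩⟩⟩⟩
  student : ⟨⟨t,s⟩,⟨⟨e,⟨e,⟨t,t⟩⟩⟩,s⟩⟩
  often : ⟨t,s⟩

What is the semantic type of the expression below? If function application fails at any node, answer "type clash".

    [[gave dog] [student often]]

[gave dog]: functor dog : ⟨s,⟨e,⟨e,⟨t,t⟩⟩⟩⟩, argument gave : s; result ⟨e,⟨e,⟨t,t⟩⟩⟩.
[student often]: functor student : ⟨⟨t,s⟩,⟨⟨e,⟨e,⟨t,t⟩⟩⟩,s⟩⟩, argument often : ⟨t,s⟩; result ⟨⟨e,⟨e,⟨t,t⟩⟩⟩,s⟩.
[[gave dog] [student often]]: functor [student often] : ⟨⟨e,⟨e,⟨t,t⟩⟩⟩,s⟩, argument [gave dog] : ⟨e,⟨e,⟨t,t⟩⟩⟩; result s.

s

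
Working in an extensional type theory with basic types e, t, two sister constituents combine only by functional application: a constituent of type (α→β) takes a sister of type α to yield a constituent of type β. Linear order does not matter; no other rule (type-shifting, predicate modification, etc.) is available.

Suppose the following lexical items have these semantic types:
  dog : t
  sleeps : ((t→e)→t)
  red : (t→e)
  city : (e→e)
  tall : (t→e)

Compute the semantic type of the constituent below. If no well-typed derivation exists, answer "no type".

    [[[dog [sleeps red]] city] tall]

[sleeps red]: ((t→e)→t) applied to (t→e) yields t.
[dog [sleeps red]]: t with t — neither is a function whose domain matches the other; composition fails here.

no type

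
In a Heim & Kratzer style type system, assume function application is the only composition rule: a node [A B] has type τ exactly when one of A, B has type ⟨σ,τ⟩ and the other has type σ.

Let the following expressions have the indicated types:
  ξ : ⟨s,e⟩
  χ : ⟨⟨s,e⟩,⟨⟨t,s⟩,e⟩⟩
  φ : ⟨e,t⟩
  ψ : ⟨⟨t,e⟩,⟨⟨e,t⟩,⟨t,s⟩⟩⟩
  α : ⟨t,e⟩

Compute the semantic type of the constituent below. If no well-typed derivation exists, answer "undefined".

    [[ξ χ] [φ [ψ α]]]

e

[ξ χ]: χ is ⟨⟨s,e⟩,⟨⟨t,s⟩,e⟩⟩, ξ is ⟨s,e⟩; result ⟨⟨t,s⟩,e⟩.
[ψ α]: ψ is ⟨⟨t,e⟩,⟨⟨e,t⟩,⟨t,s⟩⟩⟩, α is ⟨t,e⟩; result ⟨⟨e,t⟩,⟨t,s⟩⟩.
[φ [ψ α]]: [ψ α] is ⟨⟨e,t⟩,⟨t,s⟩⟩, φ is ⟨e,t⟩; result ⟨t,s⟩.
[[ξ χ] [φ [ψ α]]]: [ξ χ] is ⟨⟨t,s⟩,e⟩, [φ [ψ α]] is ⟨t,s⟩; result e.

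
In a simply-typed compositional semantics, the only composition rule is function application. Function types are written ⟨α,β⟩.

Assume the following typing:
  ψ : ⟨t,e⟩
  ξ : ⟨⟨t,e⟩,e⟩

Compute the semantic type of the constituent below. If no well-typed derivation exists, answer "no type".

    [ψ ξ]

e

[ψ ξ] — ξ of type ⟨⟨t,e⟩,e⟩ combines with ψ of type ⟨t,e⟩: type e.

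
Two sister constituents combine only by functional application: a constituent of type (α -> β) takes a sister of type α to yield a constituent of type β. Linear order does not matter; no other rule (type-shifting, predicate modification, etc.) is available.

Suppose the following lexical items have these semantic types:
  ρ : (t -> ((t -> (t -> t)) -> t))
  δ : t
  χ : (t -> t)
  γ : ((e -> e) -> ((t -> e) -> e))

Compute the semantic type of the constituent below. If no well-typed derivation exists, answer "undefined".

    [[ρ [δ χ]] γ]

[δ χ] — χ of type (t -> t) combines with δ of type t: type t.
[ρ [δ χ]] — ρ of type (t -> ((t -> (t -> t)) -> t)) combines with [δ χ] of type t: type ((t -> (t -> t)) -> t).
[[ρ [δ χ]] γ]: ((t -> (t -> t)) -> t) with ((e -> e) -> ((t -> e) -> e)) — neither is a function whose domain matches the other; composition fails here.

undefined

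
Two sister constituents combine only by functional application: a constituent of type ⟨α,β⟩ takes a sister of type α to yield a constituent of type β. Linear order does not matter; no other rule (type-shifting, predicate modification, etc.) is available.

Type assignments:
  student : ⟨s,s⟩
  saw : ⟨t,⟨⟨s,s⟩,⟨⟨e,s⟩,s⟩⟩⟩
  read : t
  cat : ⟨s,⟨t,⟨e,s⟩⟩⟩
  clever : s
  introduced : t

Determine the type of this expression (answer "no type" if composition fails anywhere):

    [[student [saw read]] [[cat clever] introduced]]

[saw read]: ⟨t,⟨⟨s,s⟩,⟨⟨e,s⟩,s⟩⟩⟩ applied to t yields ⟨⟨s,s⟩,⟨⟨e,s⟩,s⟩⟩.
[student [saw read]]: ⟨⟨s,s⟩,⟨⟨e,s⟩,s⟩⟩ applied to ⟨s,s⟩ yields ⟨⟨e,s⟩,s⟩.
[cat clever]: ⟨s,⟨t,⟨e,s⟩⟩⟩ applied to s yields ⟨t,⟨e,s⟩⟩.
[[cat clever] introduced]: ⟨t,⟨e,s⟩⟩ applied to t yields ⟨e,s⟩.
[[student [saw read]] [[cat clever] introduced]]: ⟨⟨e,s⟩,s⟩ applied to ⟨e,s⟩ yields s.

s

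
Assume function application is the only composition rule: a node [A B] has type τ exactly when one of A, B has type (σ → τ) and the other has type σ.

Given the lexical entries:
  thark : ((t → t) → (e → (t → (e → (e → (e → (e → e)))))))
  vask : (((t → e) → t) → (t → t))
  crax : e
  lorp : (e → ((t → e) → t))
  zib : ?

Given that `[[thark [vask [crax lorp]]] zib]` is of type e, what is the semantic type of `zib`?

((e → (t → (e → (e → (e → (e → e)))))) → e)

At [[thark [vask [crax lorp]]] zib] (required: e): [thark [vask [crax lorp]]] is (e → (t → (e → (e → (e → (e → e)))))), which is not a function with range e; hence zib is the functor — type ((e → (t → (e → (e → (e → (e → e)))))) → e).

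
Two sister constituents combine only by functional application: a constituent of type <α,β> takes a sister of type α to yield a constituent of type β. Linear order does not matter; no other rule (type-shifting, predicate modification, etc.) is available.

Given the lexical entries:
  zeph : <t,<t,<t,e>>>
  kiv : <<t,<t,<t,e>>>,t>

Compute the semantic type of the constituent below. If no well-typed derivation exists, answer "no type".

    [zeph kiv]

[zeph kiv]: <<t,<t,<t,e>>>,t> applied to <t,<t,<t,e>>> yields t.

t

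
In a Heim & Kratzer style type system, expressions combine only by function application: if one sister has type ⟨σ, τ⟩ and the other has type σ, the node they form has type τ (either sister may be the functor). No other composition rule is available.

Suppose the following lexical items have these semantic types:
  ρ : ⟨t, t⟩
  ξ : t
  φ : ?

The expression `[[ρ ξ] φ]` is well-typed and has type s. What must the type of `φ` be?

[[ρ ξ] φ] is required to be s. [ρ ξ] : t cannot yield s as functor, so φ : ⟨t, s⟩.

⟨t, s⟩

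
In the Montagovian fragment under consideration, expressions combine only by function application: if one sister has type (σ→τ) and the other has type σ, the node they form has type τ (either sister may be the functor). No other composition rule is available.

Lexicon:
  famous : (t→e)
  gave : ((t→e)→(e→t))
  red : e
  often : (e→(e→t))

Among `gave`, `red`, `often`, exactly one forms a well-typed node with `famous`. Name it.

gave — combines: gave : ((t→e)→(e→t)) takes famous : (t→e) as argument, giving (e→t).
red : e — does not combine with famous.
often : (e→(e→t)) — does not combine with famous.

gave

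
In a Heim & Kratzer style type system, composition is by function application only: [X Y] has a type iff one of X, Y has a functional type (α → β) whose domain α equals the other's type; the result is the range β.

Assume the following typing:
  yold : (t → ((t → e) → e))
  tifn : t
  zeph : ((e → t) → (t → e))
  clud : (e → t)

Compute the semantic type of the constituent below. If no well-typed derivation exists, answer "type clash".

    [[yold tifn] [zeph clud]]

[yold tifn] — yold of type (t → ((t → e) → e)) combines with tifn of type t: type ((t → e) → e).
[zeph clud] — zeph of type ((e → t) → (t → e)) combines with clud of type (e → t): type (t → e).
[[yold tifn] [zeph clud]] — [yold tifn] of type ((t → e) → e) combines with [zeph clud] of type (t → e): type e.

e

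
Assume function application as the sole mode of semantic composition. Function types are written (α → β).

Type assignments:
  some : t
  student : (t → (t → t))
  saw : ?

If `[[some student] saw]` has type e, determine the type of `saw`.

For [[some student] saw] to have type e with [some student] of type (t → t), saw must be the function: saw : ((t → t) → e).

((t → t) → e)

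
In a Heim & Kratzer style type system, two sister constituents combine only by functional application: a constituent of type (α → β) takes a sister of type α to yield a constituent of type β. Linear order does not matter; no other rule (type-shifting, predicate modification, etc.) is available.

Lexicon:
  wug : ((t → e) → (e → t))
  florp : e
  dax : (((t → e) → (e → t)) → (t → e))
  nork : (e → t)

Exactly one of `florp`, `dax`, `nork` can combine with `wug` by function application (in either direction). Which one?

dax

florp : e — neither side's domain matches the other.
dax — combines: dax : (((t → e) → (e → t)) → (t → e)) takes wug : ((t → e) → (e → t)) as argument, giving (t → e).
nork : (e → t) — neither side's domain matches the other.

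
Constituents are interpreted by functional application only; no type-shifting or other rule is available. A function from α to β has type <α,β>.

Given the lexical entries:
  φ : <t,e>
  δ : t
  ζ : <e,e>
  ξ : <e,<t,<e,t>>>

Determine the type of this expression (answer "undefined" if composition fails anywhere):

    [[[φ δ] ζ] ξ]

<t,<e,t>>

[φ δ]: φ is <t,e>, δ is t; result e.
[[φ δ] ζ]: ζ is <e,e>, [φ δ] is e; result e.
[[[φ δ] ζ] ξ]: ξ is <e,<t,<e,t>>>, [[φ δ] ζ] is e; result <t,<e,t>>.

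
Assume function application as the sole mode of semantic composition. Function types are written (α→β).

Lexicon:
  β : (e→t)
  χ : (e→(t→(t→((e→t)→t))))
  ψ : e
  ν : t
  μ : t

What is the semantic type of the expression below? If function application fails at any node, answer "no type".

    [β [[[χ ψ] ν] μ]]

[χ ψ]: χ is (e→(t→(t→((e→t)→t)))), ψ is e; result (t→(t→((e→t)→t))).
[[χ ψ] ν]: [χ ψ] is (t→(t→((e→t)→t))), ν is t; result (t→((e→t)→t)).
[[[χ ψ] ν] μ]: [[χ ψ] ν] is (t→((e→t)→t)), μ is t; result ((e→t)→t).
[β [[[χ ψ] ν] μ]]: [[[χ ψ] ν] μ] is ((e→t)→t), β is (e→t); result t.

t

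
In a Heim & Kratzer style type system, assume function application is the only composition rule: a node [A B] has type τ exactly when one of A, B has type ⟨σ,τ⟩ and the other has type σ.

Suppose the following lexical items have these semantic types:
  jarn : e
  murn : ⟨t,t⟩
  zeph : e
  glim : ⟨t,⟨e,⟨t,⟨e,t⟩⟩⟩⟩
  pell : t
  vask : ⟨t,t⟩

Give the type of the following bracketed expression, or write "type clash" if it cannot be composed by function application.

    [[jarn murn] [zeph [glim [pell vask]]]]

[jarn murn]: e with ⟨t,t⟩ — neither is a function whose domain matches the other; composition fails here.

type clash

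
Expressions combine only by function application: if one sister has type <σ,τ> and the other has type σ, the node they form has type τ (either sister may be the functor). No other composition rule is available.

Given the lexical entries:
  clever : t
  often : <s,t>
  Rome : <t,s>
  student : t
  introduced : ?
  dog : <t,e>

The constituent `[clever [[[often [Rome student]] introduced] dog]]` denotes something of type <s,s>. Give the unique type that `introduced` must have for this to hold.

<t,<<t,e>,<t,<s,s>>>>

For [clever [[[often [Rome student]] introduced] dog]] to have type <s,s> with clever of type t, [[[often [Rome student]] introduced] dog] must be the function: [[[often [Rome student]] introduced] dog] : <t,<s,s>>.
For [[[often [Rome student]] introduced] dog] to have type <t,<s,s>> with dog of type <t,e>, [[often [Rome student]] introduced] must be the function: [[often [Rome student]] introduced] : <<t,e>,<t,<s,s>>>.
For [[often [Rome student]] introduced] to have type <<t,e>,<t,<s,s>>> with [often [Rome student]] of type t, introduced must be the function: introduced : <t,<<t,e>,<t,<s,s>>>>.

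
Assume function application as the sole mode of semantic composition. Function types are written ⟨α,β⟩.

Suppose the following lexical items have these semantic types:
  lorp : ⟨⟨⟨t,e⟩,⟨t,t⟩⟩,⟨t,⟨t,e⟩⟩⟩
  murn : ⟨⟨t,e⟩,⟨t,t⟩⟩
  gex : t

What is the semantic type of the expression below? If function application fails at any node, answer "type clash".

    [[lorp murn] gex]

⟨t,e⟩

[lorp murn]: functor lorp : ⟨⟨⟨t,e⟩,⟨t,t⟩⟩,⟨t,⟨t,e⟩⟩⟩, argument murn : ⟨⟨t,e⟩,⟨t,t⟩⟩; result ⟨t,⟨t,e⟩⟩.
[[lorp murn] gex]: functor [lorp murn] : ⟨t,⟨t,e⟩⟩, argument gex : t; result ⟨t,e⟩.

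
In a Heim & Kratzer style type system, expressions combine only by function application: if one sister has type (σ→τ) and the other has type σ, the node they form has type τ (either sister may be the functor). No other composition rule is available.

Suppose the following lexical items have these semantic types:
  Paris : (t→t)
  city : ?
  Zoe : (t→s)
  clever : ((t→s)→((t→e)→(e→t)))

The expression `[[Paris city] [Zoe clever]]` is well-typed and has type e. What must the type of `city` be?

At [[Paris city] [Zoe clever]] (required: e): [Zoe clever] is ((t→e)→(e→t)), which is not a function with range e; hence [Paris city] is the functor — type (((t→e)→(e→t))→e).
At [Paris city] (required: (((t→e)→(e→t))→e)): Paris is (t→t), which is not a function with range (((t→e)→(e→t))→e); hence city is the functor — type ((t→t)→(((t→e)→(e→t))→e)).

((t→t)→(((t→e)→(e→t))→e))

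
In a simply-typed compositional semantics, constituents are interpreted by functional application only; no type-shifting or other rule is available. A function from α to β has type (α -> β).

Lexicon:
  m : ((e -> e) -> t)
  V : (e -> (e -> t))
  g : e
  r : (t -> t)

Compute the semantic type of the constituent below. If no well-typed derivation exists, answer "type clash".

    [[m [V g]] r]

type clash

[V g] — V of type (e -> (e -> t)) combines with g of type e: type (e -> t).
[m [V g]]: ((e -> e) -> t) with (e -> t) — neither is a function whose domain matches the other; composition fails here.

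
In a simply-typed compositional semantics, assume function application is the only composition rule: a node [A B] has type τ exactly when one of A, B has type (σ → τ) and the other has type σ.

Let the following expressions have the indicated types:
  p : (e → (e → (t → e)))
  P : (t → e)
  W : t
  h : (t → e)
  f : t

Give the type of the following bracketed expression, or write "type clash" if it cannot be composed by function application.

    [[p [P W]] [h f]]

[P W]: (t → e) applied to t yields e.
[p [P W]]: (e → (e → (t → e))) applied to e yields (e → (t → e)).
[h f]: (t → e) applied to t yields e.
[[p [P W]] [h f]]: (e → (t → e)) applied to e yields (t → e).

(t → e)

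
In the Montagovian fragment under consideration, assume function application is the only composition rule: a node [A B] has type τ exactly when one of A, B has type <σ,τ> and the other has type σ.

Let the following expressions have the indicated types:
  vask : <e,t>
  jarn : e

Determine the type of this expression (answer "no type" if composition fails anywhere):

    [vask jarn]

[vask jarn] — vask of type <e,t> combines with jarn of type e: type t.

t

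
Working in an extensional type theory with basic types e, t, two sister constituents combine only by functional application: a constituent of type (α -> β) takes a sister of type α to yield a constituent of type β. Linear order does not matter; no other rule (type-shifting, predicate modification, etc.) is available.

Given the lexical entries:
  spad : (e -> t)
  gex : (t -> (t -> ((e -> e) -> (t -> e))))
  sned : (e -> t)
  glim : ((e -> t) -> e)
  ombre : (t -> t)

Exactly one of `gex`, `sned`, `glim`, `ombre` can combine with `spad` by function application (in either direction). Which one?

gex : (t -> (t -> ((e -> e) -> (t -> e)))) — spad needs e; gex needs t; neither fits.
sned : (e -> t) — spad needs e; sned needs e; neither fits.
glim — combines: glim : ((e -> t) -> e) takes spad : (e -> t) as argument, giving e.
ombre : (t -> t) — spad needs e; ombre needs t; neither fits.

glim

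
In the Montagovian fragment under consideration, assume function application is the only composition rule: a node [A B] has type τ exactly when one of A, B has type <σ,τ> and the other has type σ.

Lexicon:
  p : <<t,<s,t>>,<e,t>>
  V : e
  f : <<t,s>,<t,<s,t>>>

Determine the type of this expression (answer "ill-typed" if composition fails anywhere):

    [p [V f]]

[V f]: e with <<t,s>,<t,<s,t>>> — neither is a function whose domain matches the other; composition fails here.

ill-typed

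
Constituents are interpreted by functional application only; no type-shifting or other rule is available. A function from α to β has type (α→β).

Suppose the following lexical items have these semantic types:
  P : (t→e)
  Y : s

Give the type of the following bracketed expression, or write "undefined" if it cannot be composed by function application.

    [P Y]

[P Y]: (t→e) and s cannot combine by function application — type clash.

undefined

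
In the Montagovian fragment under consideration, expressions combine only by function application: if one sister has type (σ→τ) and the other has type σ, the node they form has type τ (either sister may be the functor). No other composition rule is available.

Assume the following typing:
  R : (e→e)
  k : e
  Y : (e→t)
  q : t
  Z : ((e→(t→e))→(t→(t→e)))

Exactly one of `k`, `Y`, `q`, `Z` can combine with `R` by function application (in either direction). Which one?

k — combines: R : (e→e) takes k : e as argument, giving e.
Y : (e→t) — R needs e; Y needs e; neither fits.
q : t — R needs e; q needs nothing (atomic); neither fits.
Z : ((e→(t→e))→(t→(t→e))) — R needs e; Z needs (e→(t→e)); neither fits.

k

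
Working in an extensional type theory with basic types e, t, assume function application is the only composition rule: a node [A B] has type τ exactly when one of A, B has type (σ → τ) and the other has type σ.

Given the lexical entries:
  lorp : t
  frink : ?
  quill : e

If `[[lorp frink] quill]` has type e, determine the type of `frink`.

At [[lorp frink] quill] (required: e): quill is e, which is not a function with range e; hence [lorp frink] is the functor — type (e → e).
At [lorp frink] (required: (e → e)): lorp is t, which is not a function with range (e → e); hence frink is the functor — type (t → (e → e)).

(t → (e → e))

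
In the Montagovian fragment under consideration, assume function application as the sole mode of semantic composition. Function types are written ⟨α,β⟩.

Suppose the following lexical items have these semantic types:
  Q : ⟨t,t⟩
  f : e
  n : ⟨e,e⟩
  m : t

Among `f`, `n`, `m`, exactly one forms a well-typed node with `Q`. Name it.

m

f : e — does not combine with Q.
n : ⟨e,e⟩ — does not combine with Q.
m — combines: Q : ⟨t,t⟩ takes m : t as argument, giving t.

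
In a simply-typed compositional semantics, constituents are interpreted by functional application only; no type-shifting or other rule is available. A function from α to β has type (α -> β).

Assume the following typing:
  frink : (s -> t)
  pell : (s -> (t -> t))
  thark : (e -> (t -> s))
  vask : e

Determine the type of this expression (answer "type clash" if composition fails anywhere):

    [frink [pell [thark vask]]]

[thark vask] — thark of type (e -> (t -> s)) combines with vask of type e: type (t -> s).
[pell [thark vask]]: (s -> (t -> t)) with (t -> s) — neither is a function whose domain matches the other; composition fails here.

type clash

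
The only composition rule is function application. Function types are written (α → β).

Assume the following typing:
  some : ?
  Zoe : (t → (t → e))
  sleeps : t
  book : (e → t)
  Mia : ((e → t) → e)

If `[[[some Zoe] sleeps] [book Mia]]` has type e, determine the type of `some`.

((t → (t → e)) → (t → (e → e)))

[[[some Zoe] sleeps] [book Mia]] is required to be e. [book Mia] : e cannot yield e as functor, so [[some Zoe] sleeps] : (e → e).
[[some Zoe] sleeps] is required to be (e → e). sleeps : t cannot yield (e → e) as functor, so [some Zoe] : (t → (e → e)).
[some Zoe] is required to be (t → (e → e)). Zoe : (t → (t → e)) cannot yield (t → (e → e)) as functor, so some : ((t → (t → e)) → (t → (e → e))).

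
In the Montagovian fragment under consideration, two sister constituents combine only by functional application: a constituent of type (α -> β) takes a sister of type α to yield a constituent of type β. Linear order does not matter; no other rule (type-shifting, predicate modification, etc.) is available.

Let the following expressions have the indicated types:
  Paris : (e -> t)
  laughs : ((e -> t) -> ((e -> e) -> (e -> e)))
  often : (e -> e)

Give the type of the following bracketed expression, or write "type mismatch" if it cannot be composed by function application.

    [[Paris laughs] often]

[Paris laughs]: ((e -> t) -> ((e -> e) -> (e -> e))) applied to (e -> t) yields ((e -> e) -> (e -> e)).
[[Paris laughs] often]: ((e -> e) -> (e -> e)) applied to (e -> e) yields (e -> e).

(e -> e)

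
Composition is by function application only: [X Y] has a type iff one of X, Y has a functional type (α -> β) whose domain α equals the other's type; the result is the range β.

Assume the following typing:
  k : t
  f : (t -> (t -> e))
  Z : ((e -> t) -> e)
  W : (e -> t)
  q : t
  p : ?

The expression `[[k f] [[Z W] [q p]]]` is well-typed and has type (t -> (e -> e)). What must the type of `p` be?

(t -> (e -> ((t -> e) -> (t -> (e -> e)))))

At [[k f] [[Z W] [q p]]] (required: (t -> (e -> e))): [k f] is (t -> e), which is not a function with range (t -> (e -> e)); hence [[Z W] [q p]] is the functor — type ((t -> e) -> (t -> (e -> e))).
At [[Z W] [q p]] (required: ((t -> e) -> (t -> (e -> e)))): [Z W] is e, which is not a function with range ((t -> e) -> (t -> (e -> e))); hence [q p] is the functor — type (e -> ((t -> e) -> (t -> (e -> e)))).
At [q p] (required: (e -> ((t -> e) -> (t -> (e -> e))))): q is t, which is not a function with range (e -> ((t -> e) -> (t -> (e -> e)))); hence p is the functor — type (t -> (e -> ((t -> e) -> (t -> (e -> e))))).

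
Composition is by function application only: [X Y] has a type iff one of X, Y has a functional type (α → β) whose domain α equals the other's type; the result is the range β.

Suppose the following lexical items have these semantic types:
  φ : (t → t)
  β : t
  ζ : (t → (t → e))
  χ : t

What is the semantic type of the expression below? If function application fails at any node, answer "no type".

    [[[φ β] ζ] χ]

e

At [φ β], φ : (t → t) takes β : t, giving t.
At [[φ β] ζ], ζ : (t → (t → e)) takes [φ β] : t, giving (t → e).
At [[[φ β] ζ] χ], [[φ β] ζ] : (t → e) takes χ : t, giving e.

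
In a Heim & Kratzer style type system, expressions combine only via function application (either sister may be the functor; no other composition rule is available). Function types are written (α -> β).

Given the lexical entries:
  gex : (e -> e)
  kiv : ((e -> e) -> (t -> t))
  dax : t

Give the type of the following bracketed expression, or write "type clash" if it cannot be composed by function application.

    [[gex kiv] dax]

[gex kiv]: kiv is ((e -> e) -> (t -> t)), gex is (e -> e); result (t -> t).
[[gex kiv] dax]: [gex kiv] is (t -> t), dax is t; result t.

t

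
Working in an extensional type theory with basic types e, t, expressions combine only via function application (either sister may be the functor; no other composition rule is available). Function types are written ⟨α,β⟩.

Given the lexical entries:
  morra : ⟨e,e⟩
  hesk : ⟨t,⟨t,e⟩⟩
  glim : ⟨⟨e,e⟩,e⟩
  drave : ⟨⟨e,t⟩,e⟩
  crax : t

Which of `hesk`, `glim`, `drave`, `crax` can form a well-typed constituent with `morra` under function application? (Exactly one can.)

glim

hesk : ⟨t,⟨t,e⟩⟩ — does not combine with morra.
glim — combines: glim : ⟨⟨e,e⟩,e⟩ takes morra : ⟨e,e⟩ as argument, giving e.
drave : ⟨⟨e,t⟩,e⟩ — does not combine with morra.
crax : t — does not combine with morra.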